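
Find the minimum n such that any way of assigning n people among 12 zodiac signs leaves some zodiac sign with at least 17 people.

193

With 192 people one could put exactly 16 in each of the 12 zodiac signs, and no zodiac sign would reach 17.
Pigeonhole: one more person must land in a zodiac sign that already has 16, giving it 17.
So 12 × 16 + 1 = 193 people are required.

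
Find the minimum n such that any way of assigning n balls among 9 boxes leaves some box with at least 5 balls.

With 36 balls one could put exactly 4 in each of the 9 boxes, and no box would reach 5.
By the pigeonhole principle, one more ball must land in a box that already has 4, giving it 5.
So 9 × 4 + 1 = 37 balls are required.

37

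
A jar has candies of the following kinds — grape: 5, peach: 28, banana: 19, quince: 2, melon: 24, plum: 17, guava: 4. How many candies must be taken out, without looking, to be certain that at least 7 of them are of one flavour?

An adversary could hand out at most 6 candies per flavour (grape, quince, guava run out sooner): 5 + 6 + 6 + 2 + 6 + 6 + 4 = 35 candies and still no flavour has 7.
By the pigeonhole principle, one more candy lands in a flavour already at 6, so 36 draws are enough and 35 are not.

36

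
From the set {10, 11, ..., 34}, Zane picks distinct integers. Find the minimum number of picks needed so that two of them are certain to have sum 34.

Two chosen integers sum to 34 exactly when both halves of some pair {x, 34−x} with 10 ≤ x ≤ 34−x ≤ 24 are chosen — 7 such pairs.
The remaining 11 elements (those with no distinct partner in range) can never complete a 34-sum, so the worst case takes all of them and one from each pair: 11 + 7 = 18.
The 19th integer has to be the second member of some pair, so 18 + 1 = 19.

19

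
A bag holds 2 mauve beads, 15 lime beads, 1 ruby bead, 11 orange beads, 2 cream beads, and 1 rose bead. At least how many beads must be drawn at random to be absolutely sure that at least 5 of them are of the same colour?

Pigeonhole: the 6 colours are the holes; the beads drawn are the pigeons.
To avoid 5 of any one colour, the worst case takes at most 4 of each colour, or every bead of a colour that has fewer than 4.
That gives 2 + 4 + 1 + 4 + 2 + 1 = 14 beads with no colour reaching 5.
The next bead forces some colour to 5, so 14 + 1 = 15.

15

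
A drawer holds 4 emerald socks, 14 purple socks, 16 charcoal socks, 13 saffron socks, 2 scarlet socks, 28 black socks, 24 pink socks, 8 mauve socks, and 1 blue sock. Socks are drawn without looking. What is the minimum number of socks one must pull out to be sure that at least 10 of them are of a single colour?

Put each drawn sock into a box by colour. The largest draw with every box below 10 takes min(count, 9) from each colour; colours with fewer than 9 contribute all they have.
Σ min(cᵢ, 9) = 4 + 9 + 9 + 9 + 2 + 9 + 9 + 8 + 1 = 60.
Draw number 60 + 1 = 61 must push one box to 10.

61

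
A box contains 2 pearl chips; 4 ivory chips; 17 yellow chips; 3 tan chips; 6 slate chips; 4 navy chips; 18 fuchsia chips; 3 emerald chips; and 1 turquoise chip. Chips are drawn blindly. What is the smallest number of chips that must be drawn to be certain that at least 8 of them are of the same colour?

38

An adversary could hand out at most 7 chips per colour (7 colours run out sooner): 2 + 4 + 7 + 3 + 6 + 4 + 7 + 3 + 1 = 37 chips and still no colour has 8.
One more chip lands in a colour already at 7, so 38 draws are enough and 37 are not.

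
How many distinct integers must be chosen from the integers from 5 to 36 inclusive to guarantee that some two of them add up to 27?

Group the elements by complementary pair {x, 27−x}: {5,22}, {6,21}, {7,20}, …, giving 9 two-element pairs and 14 integers whose partner 27−x falls outside [5,36].
Pigeonhole: treating each of those 23 groups as a pigeonhole, one can pick one integer per group — 23 integers — with no two summing to 27.
The 24th integer lands in an occupied pair, forcing a sum of 27.

24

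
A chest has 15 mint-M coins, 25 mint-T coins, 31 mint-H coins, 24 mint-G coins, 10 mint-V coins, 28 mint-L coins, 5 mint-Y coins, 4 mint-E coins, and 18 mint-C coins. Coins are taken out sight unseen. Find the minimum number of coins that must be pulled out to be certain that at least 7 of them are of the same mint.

An adversary could hand out at most 6 coins per mint (mint-Y, mint-E run out sooner): 6 + 6 + 6 + 6 + 6 + 6 + 5 + 4 + 6 = 51 coins and still no mint has 7.
One more coin lands in a mint already at 6, so 52 draws are enough and 51 are not.

52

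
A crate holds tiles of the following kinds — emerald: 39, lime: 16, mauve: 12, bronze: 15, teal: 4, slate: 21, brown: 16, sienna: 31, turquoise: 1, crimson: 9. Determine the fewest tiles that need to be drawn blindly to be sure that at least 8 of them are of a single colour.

By the pigeonhole principle, the 10 colours are the holes; the tiles drawn are the pigeons.
To avoid 8 of any one colour, the worst case takes at most 7 of each colour, or every tile of a colour that has fewer than 7.
That gives 7 + 7 + 7 + 7 + 4 + 7 + 7 + 7 + 1 + 7 = 61 tiles with no colour reaching 8.
The next tile forces some colour to 8, so 61 + 1 = 62.

62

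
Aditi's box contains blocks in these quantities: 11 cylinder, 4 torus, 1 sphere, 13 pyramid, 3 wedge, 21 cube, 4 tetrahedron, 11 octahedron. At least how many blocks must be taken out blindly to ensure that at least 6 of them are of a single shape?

An adversary could hand out at most 5 blocks per shape (4 shapes run out sooner): 5 + 4 + 1 + 5 + 3 + 5 + 4 + 5 = 32 blocks and still no shape has 6.
One more block lands in a shape already at 5, so 33 draws are enough and 32 are not.

33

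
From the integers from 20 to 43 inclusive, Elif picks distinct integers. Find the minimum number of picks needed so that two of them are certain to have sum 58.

A set avoiding the sum 58 can contain at most one of each pair {x, 58−x}, plus the 6 elements whose complement lies outside the range or equal to its own complement.
The integers 29, …, 43 (15 of them) are such a set: any two sum to at least 29+30 = 59 > 58.
By the pigeonhole principle, any 16th integer completes one of the 9 pairs, so 16 choices force a sum of 58.

16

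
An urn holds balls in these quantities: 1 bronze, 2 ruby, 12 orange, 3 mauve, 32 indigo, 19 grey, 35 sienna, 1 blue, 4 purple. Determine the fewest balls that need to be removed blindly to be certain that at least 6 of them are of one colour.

32

An adversary could hand out at most 5 balls per colour (5 colours run out sooner): 1 + 2 + 5 + 3 + 5 + 5 + 5 + 1 + 4 = 31 balls and still no colour has 6.
By pigeonhole, one more ball lands in a colour already at 5, so 32 draws are enough and 31 are not.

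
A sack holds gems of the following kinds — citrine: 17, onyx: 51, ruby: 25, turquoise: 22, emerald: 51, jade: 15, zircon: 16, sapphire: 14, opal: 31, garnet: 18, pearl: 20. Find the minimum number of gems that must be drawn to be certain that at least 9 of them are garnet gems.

271

In the worst case for collecting garnet gems, every non-garnet gem comes out first.
There are 17 + 51 + 25 + 22 + 51 + 15 + 16 + 14 + 31 + 20 = 262 non-garnet gems altogether.
After those, each further gem must be garnet, so 262 + 9 = 271 draws guarantee 9 garnet gems.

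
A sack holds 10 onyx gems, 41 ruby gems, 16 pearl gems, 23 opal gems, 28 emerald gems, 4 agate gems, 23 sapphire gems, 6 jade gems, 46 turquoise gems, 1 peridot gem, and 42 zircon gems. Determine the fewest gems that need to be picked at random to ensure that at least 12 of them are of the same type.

An adversary could hand out at most 11 gems per type (4 types run out sooner): 10 + 11 + 11 + 11 + 11 + 4 + 11 + 6 + 11 + 1 + 11 = 98 gems and still no type has 12.
By pigeonhole, one more gem lands in a type already at 11, so 99 draws are enough and 98 are not.

99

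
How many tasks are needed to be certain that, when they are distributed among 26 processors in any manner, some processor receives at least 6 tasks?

131

With 130 tasks one could put exactly 5 in each of the 26 processors, and no processor would reach 6.
One more task must land in a processor that already has 5, giving it 6.
So 26 × 5 + 1 = 131 tasks are required.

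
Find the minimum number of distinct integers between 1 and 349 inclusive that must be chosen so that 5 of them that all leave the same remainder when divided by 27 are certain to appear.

Pigeonhole: the 27 residue classes mod 27 are the pigeonholes.
With 108 integers one could put 4 in each residue class and have no class reach 5.
The 109th integer pushes some class to 5, so 27·4 + 1 = 109.

109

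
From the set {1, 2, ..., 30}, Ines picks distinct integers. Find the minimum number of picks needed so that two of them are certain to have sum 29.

Two chosen integers sum to 29 exactly when both halves of some pair {x, 29−x} with 1 ≤ x ≤ 29−x ≤ 28 are chosen — 14 such pairs.
The remaining 2 elements (those with no distinct partner in range) can never complete a 29-sum, so the worst case takes all of them and one from each pair: 2 + 14 = 16.
The 17th integer has to be the second member of some pair, so 16 + 1 = 17.

17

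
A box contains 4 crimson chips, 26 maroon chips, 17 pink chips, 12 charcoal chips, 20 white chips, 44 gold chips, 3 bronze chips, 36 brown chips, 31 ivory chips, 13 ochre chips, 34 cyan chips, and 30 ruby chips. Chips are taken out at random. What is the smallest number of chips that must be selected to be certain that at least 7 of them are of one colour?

68

The 12 colours are the holes; the chips drawn are the pigeons.
To avoid 7 of any one colour, the worst case takes at most 6 of each colour, or every chip of a colour that has fewer than 6.
That gives 4 + 6 + 6 + 6 + 6 + 6 + 3 + 6 + 6 + 6 + 6 + 6 = 67 chips with no colour reaching 7.
The next chip forces some colour to 7, so 67 + 1 = 68.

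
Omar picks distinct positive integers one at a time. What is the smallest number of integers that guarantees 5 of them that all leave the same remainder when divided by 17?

The 17 residue classes mod 17 are the pigeonholes.
With 68 integers one could put 4 in each residue class and have no class reach 5.
The 69th integer pushes some class to 5, so 17·4 + 1 = 69.

69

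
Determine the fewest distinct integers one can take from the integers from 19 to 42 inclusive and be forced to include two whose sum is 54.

A set avoiding the sum 54 can contain at most one of each pair {x, 54−x}, plus the 8 elements whose complement lies outside the range or equal to its own complement.
The integers 27, …, 42 (16 of them) are such a set: any two sum to at least 27+28 = 55 > 54.
By the pigeonhole principle, any 17th integer completes one of the 8 pairs, so 17 choices force a sum of 54.

17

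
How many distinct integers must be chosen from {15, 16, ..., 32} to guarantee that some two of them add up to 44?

12

Two chosen integers sum to 44 exactly when both halves of some pair {x, 44−x} with 15 ≤ x ≤ 44−x ≤ 29 are chosen — 7 such pairs.
The remaining 4 elements (those with no distinct partner in range) can never complete a 44-sum, so the worst case takes all of them and one from each pair: 4 + 7 = 11.
By the pigeonhole principle, the 12th integer has to be the second member of some pair, so 11 + 1 = 12.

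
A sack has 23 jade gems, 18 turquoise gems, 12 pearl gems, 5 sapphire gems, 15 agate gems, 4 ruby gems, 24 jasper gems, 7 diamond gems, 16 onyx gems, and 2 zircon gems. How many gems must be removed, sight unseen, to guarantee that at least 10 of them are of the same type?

By pigeonhole, the 10 types are the holes; the gems drawn are the pigeons.
To avoid 10 of any one type, the worst case takes at most 9 of each type, or every gem of a type that has fewer than 9.
That gives 9 + 9 + 9 + 5 + 9 + 4 + 9 + 7 + 9 + 2 = 72 gems with no type reaching 10.
The next gem forces some type to 10, so 72 + 1 = 73.

73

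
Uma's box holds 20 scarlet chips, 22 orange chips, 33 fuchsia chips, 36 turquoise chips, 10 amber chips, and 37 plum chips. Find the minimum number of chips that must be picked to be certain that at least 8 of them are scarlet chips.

In the worst case for collecting scarlet chips, every non-scarlet chip comes out first.
There are 22 + 33 + 36 + 10 + 37 = 138 non-scarlet chips altogether.
After those, each further chip must be scarlet, so 138 + 8 = 146 draws guarantee 8 scarlet chips.

146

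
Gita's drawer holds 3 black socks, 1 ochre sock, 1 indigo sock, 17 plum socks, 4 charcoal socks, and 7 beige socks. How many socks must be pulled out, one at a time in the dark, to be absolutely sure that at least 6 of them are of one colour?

An adversary could hand out at most 5 socks per colour (4 colours run out sooner): 3 + 1 + 1 + 5 + 4 + 5 = 19 socks and still no colour has 6.
By the pigeonhole principle, one more sock lands in a colour already at 5, so 20 draws are enough and 19 are not.

20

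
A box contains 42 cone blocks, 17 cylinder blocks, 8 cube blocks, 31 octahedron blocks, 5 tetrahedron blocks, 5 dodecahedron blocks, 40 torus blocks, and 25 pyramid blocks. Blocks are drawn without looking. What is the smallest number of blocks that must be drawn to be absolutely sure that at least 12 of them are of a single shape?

74

Pigeonhole: put each drawn block into a box by shape. The largest draw with every box below 12 takes min(count, 11) from each shape; shapes with fewer than 11 contribute all they have.
Σ min(cᵢ, 11) = 11 + 11 + 8 + 11 + 5 + 5 + 11 + 11 = 73.
Draw number 73 + 1 = 74 must push one box to 12.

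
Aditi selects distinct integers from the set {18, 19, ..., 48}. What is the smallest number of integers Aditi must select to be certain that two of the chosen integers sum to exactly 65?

Two chosen integers sum to 65 exactly when both halves of some pair {x, 65−x} with 18 ≤ x ≤ 65−x ≤ 47 are chosen — 15 such pairs.
The remaining 1 element (those with no distinct partner in range) can never complete a 65-sum, so the worst case takes all of them and one from each pair: 1 + 15 = 16.
By pigeonhole, the 17th integer has to be the second member of some pair, so 16 + 1 = 17.

17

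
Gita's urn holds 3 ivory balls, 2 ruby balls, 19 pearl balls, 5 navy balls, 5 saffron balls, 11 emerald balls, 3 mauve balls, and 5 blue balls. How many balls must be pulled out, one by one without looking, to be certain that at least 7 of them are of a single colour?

By the pigeonhole principle, the 8 colours are the holes; the balls drawn are the pigeons.
To avoid 7 of any one colour, the worst case takes at most 6 of each colour, or every ball of a colour that has fewer than 6.
That gives 3 + 2 + 6 + 5 + 5 + 6 + 3 + 5 = 35 balls with no colour reaching 7.
The next ball forces some colour to 7, so 35 + 1 = 36.

36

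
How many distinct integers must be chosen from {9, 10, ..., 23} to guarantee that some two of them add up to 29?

Two chosen integers sum to 29 exactly when both halves of some pair {x, 29−x} with 9 ≤ x ≤ 29−x ≤ 20 are chosen — 6 such pairs.
The remaining 3 elements (those with no distinct partner in range) can never complete a 29-sum, so the worst case takes all of them and one from each pair: 3 + 6 = 9.
The 10th integer has to be the second member of some pair, so 9 + 1 = 10.

10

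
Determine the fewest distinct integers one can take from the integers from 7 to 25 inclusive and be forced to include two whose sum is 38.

A set avoiding the sum 38 can contain at most one of each pair {x, 38−x}, plus the 7 elements whose complement lies outside the range or equal to its own complement.
The integers 7, …, 19 (13 of them) are such a set: any two sum to at least 7+8 = 15 and at most 18+19 = 37 < 38.
By the pigeonhole principle, any 14th integer completes one of the 6 pairs, so 14 choices force a sum of 38.

14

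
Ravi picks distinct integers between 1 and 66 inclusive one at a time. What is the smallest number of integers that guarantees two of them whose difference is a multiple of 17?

18

Integers whose pairwise differences are multiples of 17 are exactly those sharing a remainder mod 17. Pigeonhole: the 17 residue classes mod 17 are the pigeonholes.
With 17 integers one could put 1 in each residue class and have no class reach 2.
The 18th integer pushes some class to 2, so 17·1 + 1 = 18.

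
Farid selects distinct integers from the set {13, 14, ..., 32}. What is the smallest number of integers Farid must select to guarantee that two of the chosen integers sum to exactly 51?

A set avoiding the sum 51 can contain at most one of each pair {x, 51−x}, plus the 6 elements whose complement lies outside the range.
The integers 13, …, 25 (13 of them) are such a set: any two sum to at least 13+14 = 27 and at most 24+25 = 49 < 51.
By the pigeonhole principle, any 14th integer completes one of the 7 pairs, so 14 choices force a sum of 51.

14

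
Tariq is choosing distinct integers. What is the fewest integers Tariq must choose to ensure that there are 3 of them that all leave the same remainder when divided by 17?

The 17 residue classes mod 17 are the pigeonholes.
With 34 integers one could put 2 in each residue class and have no class reach 3.
The 35th integer pushes some class to 3, so 17·2 + 1 = 35.

35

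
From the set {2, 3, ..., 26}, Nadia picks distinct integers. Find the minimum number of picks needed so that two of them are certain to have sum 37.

Two chosen integers sum to 37 exactly when both halves of some pair {x, 37−x} with 11 ≤ x ≤ 37−x ≤ 26 are chosen — 8 such pairs.
The remaining 9 elements (those with no distinct partner in range) can never complete a 37-sum, so the worst case takes all of them and one from each pair: 9 + 8 = 17.
The 18th integer has to be the second member of some pair, so 17 + 1 = 18.

18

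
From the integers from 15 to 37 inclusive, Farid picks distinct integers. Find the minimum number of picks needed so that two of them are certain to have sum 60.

Group the elements by complementary pair {x, 60−x}: {23,37}, {24,36}, {25,35}, …, giving 7 two-element pairs; the single value 30 (it cannot pair with itself since the integers are distinct); and 8 integers whose partner 60−x falls outside [15,37].
Pigeonhole: treating each of those 16 groups as a pigeonhole, one can pick one integer per group — 16 integers — with no two summing to 60.
The 17th integer lands in an occupied pair, forcing a sum of 60.

17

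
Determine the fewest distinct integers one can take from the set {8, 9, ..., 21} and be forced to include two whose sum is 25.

10

A set avoiding the sum 25 can contain at most one of each pair {x, 25−x}, plus the 4 elements whose complement lies outside the range.
The integers 13, …, 21 (9 of them) are such a set: any two sum to at least 13+14 = 27 > 25.
Any 10th integer completes one of the 5 pairs, so 10 choices force a sum of 25.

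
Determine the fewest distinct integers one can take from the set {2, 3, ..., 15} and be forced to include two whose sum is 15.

9

Two chosen integers sum to 15 exactly when both halves of some pair {x, 15−x} with 2 ≤ x ≤ 15−x ≤ 13 are chosen — 6 such pairs.
The remaining 2 elements (those with no distinct partner in range) can never complete a 15-sum, so the worst case takes all of them and one from each pair: 2 + 6 = 8.
The 9th integer has to be the second member of some pair, so 8 + 1 = 9.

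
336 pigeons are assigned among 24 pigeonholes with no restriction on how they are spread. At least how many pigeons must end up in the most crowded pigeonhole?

14

Pigeonhole: the 24 pigeonholes are the holes and the 336 pigeons are the pigeons.
If every pigeonhole held at most 13 pigeons, the total would be at most 24 × 13 = 312, which is less than 336.
So some pigeonhole holds at least ⌈336/24⌉ = 14 pigeons.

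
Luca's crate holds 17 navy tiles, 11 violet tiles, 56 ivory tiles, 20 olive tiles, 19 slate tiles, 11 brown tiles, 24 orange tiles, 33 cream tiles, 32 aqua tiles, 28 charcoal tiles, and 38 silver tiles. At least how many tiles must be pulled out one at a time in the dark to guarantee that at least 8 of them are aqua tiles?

In the worst case for collecting aqua tiles, every non-aqua tile comes out first.
There are 17 + 11 + 56 + 20 + 19 + 11 + 24 + 33 + 28 + 38 = 257 non-aqua tiles altogether.
After those, each further tile must be aqua, so 257 + 8 = 265 draws guarantee 8 aqua tiles.

265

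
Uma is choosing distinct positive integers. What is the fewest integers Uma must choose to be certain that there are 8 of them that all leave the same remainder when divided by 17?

Pigeonhole: the 17 residue classes mod 17 are the pigeonholes.
With 119 integers one could put 7 in each residue class and have no class reach 8.
The 120th integer pushes some class to 8, so 17·7 + 1 = 120.

120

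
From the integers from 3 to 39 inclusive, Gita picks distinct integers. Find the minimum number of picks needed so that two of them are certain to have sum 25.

28

Group the elements by complementary pair {x, 25−x}: {3,22}, {4,21}, {5,20}, …, giving 10 two-element pairs and 17 integers whose partner 25−x falls outside [3,39].
Treating each of those 27 groups as a pigeonhole, one can pick one integer per group — 27 integers — with no two summing to 25.
The 28th integer lands in an occupied pair, forcing a sum of 25.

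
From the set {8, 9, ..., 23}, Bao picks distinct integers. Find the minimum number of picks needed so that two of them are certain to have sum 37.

Group the elements by complementary pair {x, 37−x}: {14,23}, {15,22}, {16,21}, …, giving 5 two-element pairs and 6 integers whose partner 37−x falls outside [8,23].
Treating each of those 11 groups as a pigeonhole, one can pick one integer per group — 11 integers — with no two summing to 37.
The 12th integer lands in an occupied pair, forcing a sum of 37.

12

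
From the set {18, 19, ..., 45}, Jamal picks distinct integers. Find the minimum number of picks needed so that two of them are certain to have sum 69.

Group the elements by complementary pair {x, 69−x}: {24,45}, {25,44}, {26,43}, …, giving 11 two-element pairs and 6 integers whose partner 69−x falls outside [18,45].
By pigeonhole, treating each of those 17 groups as a pigeonhole, one can pick one integer per group — 17 integers — with no two summing to 69.
The 18th integer lands in an occupied pair, forcing a sum of 69.

18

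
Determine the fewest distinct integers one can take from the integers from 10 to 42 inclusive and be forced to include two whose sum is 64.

Group the elements by complementary pair {x, 64−x}: {22,42}, {23,41}, {24,40}, …, giving 10 two-element pairs, the single value 32 (it cannot pair with itself since the integers are distinct), and 12 integers whose partner 64−x falls outside [10,42].
By pigeonhole, treating each of those 23 groups as a pigeonhole, one can pick one integer per group — 23 integers — with no two summing to 64.
The 24th integer lands in an occupied pair, forcing a sum of 64.

24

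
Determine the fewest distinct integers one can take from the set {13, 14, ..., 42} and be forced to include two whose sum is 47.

Two chosen integers sum to 47 exactly when both halves of some pair {x, 47−x} with 13 ≤ x ≤ 47−x ≤ 34 are chosen — 11 such pairs.
The remaining 8 elements (those with no distinct partner in range) can never complete a 47-sum, so the worst case takes all of them and one from each pair: 8 + 11 = 19.
The 20th integer has to be the second member of some pair, so 19 + 1 = 20.

20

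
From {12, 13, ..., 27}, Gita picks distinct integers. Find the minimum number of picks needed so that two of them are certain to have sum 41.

Two chosen integers sum to 41 exactly when both halves of some pair {x, 41−x} with 14 ≤ x ≤ 41−x ≤ 27 are chosen — 7 such pairs.
The remaining 2 elements (those with no distinct partner in range) can never complete a 41-sum, so the worst case takes all of them and one from each pair: 2 + 7 = 9.
The 10th integer has to be the second member of some pair, so 9 + 1 = 10.

10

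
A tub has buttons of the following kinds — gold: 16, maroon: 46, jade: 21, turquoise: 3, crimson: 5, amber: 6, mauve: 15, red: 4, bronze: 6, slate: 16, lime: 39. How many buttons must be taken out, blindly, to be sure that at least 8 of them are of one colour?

By pigeonhole, the 11 colours are the holes; the buttons drawn are the pigeons.
To avoid 8 of any one colour, the worst case takes at most 7 of each colour, or every button of a colour that has fewer than 7.
That gives 7 + 7 + 7 + 3 + 5 + 6 + 7 + 4 + 6 + 7 + 7 = 66 buttons with no colour reaching 8.
The next button forces some colour to 8, so 66 + 1 = 67.

67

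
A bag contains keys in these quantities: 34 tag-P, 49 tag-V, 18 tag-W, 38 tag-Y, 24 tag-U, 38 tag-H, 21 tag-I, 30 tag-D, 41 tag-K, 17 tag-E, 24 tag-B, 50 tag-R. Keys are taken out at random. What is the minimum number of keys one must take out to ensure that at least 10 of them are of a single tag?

By pigeonhole, the 12 tags are the holes; the keys drawn are the pigeons.
To avoid 10 of any one tag, the worst case takes at most 9 of each tag.
That gives 9 + 9 + 9 + 9 + 9 + 9 + 9 + 9 + 9 + 9 + 9 + 9 = 108 keys with no tag reaching 10.
The next key forces some tag to 10, so 108 + 1 = 109.

109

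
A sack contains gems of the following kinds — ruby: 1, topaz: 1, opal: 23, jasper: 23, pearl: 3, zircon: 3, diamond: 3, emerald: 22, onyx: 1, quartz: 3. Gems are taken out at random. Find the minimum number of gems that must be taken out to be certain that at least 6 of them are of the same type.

Put each drawn gem into a box by type. The largest draw with every box below 6 takes min(count, 5) from each type; types with fewer than 5 contribute all they have.
Σ min(cᵢ, 5) = 1 + 1 + 5 + 5 + 3 + 3 + 3 + 5 + 1 + 3 = 30.
Draw number 30 + 1 = 31 must push one box to 6.

31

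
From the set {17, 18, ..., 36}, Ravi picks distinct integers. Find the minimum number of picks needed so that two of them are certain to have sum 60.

A set avoiding the sum 60 can contain at most one of each pair {x, 60−x}, plus the 8 elements whose complement lies outside the range or equal to its own complement.
The integers 17, …, 30 (14 of them) are such a set: any two sum to at least 17+18 = 35 and at most 29+30 = 59 < 60.
Any 15th integer completes one of the 6 pairs, so 15 choices force a sum of 60.

15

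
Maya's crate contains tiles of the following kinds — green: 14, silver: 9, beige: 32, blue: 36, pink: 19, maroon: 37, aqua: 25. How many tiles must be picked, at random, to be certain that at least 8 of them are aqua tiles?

In the worst case for collecting aqua tiles, every non-aqua tile comes out first.
There are 14 + 9 + 32 + 36 + 19 + 37 = 147 non-aqua tiles altogether.
After those, each further tile must be aqua, so 147 + 8 = 155 draws guarantee 8 aqua tiles.

155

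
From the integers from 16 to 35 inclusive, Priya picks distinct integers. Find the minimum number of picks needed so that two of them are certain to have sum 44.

Group the elements by complementary pair {x, 44−x}: {16,28}, {17,27}, {18,26}, …, giving 6 two-element pairs; the single value 22 (it cannot pair with itself since the integers are distinct); and 7 integers whose partner 44−x falls outside [16,35].
Treating each of those 14 groups as a pigeonhole, one can pick one integer per group — 14 integers — with no two summing to 44.
The 15th integer lands in an occupied pair, forcing a sum of 44.

15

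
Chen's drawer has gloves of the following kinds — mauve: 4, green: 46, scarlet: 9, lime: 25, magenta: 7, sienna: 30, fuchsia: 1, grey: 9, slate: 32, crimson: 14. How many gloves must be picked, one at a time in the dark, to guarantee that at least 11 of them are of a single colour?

81

Put each drawn glove into a box by colour. The largest draw with every box below 11 takes min(count, 10) from each colour; colours with fewer than 10 contribute all they have.
Σ min(cᵢ, 10) = 4 + 10 + 9 + 10 + 7 + 10 + 1 + 9 + 10 + 10 = 80.
Draw number 80 + 1 = 81 must push one box to 11.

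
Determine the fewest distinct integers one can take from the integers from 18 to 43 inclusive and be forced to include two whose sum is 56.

17

Two chosen integers sum to 56 exactly when both halves of some pair {x, 56−x} with 18 ≤ x ≤ 56−x ≤ 38 are chosen — 10 such pairs.
The remaining 6 elements (those with no distinct partner in range) can never complete a 56-sum, so the worst case takes all of them and one from each pair: 6 + 10 = 16.
Pigeonhole: the 17th integer has to be the second member of some pair, so 16 + 1 = 17.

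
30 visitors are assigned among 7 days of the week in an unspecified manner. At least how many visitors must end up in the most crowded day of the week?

By pigeonhole, the 7 days of the week are the holes and the 30 visitors are the pigeons.
If every day of the week held at most 4 visitors, the total would be at most 7 × 4 = 28, which is less than 30.
So some day of the week holds at least ⌈30/7⌉ = 5 visitors.

5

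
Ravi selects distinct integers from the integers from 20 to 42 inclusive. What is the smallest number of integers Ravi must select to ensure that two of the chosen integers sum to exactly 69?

16

Group the elements by complementary pair {x, 69−x}: {27,42}, {28,41}, {29,40}, …, giving 8 two-element pairs and 7 integers whose partner 69−x falls outside [20,42].
Treating each of those 15 groups as a pigeonhole, one can pick one integer per group — 15 integers — with no two summing to 69.
The 16th integer lands in an occupied pair, forcing a sum of 69.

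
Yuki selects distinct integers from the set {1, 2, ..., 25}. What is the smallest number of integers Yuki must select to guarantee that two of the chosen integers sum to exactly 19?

17

Two chosen integers sum to 19 exactly when both halves of some pair {x, 19−x} with 1 ≤ x ≤ 19−x ≤ 18 are chosen — 9 such pairs.
The remaining 7 elements (those with no distinct partner in range) can never complete a 19-sum, so the worst case takes all of them and one from each pair: 7 + 9 = 16.
The 17th integer has to be the second member of some pair, so 16 + 1 = 17.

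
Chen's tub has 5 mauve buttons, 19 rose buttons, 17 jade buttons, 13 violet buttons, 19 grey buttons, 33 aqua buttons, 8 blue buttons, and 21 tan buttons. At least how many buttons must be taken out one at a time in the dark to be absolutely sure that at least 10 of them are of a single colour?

An adversary could hand out at most 9 buttons per colour (mauve, blue run out sooner): 5 + 9 + 9 + 9 + 9 + 9 + 8 + 9 = 67 buttons and still no colour has 10.
By the pigeonhole principle, one more button lands in a colour already at 9, so 68 draws are enough and 67 are not.

68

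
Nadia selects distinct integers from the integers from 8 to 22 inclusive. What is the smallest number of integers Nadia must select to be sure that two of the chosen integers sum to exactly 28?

10

A set avoiding the sum 28 can contain at most one of each pair {x, 28−x}, plus the 3 elements whose complement lies outside the range or equal to its own complement.
The integers 14, …, 22 (9 of them) are such a set: any two sum to at least 14+15 = 29 > 28.
Any 10th integer completes one of the 6 pairs, so 10 choices force a sum of 28.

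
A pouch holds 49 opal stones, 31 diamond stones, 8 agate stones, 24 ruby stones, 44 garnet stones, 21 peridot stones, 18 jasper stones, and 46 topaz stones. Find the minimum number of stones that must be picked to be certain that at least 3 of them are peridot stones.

In the worst case for collecting peridot stones, every non-peridot stone comes out first.
There are 49 + 31 + 8 + 24 + 44 + 18 + 46 = 220 non-peridot stones altogether.
After those, each further stone must be peridot, so 220 + 3 = 223 draws guarantee 3 peridot stones.

223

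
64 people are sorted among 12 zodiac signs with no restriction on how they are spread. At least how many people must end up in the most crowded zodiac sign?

6

The 12 zodiac signs are the holes and the 64 people are the pigeons.
If every zodiac sign held at most 5 people, the total would be at most 12 × 5 = 60, which is less than 64.
So some zodiac sign holds at least ⌈64/12⌉ = 6 people.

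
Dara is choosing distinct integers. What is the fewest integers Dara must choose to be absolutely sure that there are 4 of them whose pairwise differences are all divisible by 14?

43

Integers whose pairwise differences are multiples of 14 are exactly those sharing a remainder mod 14. By pigeonhole, the 14 residue classes mod 14 are the pigeonholes.
With 42 integers one could put 3 in each residue class and have no class reach 4.
The 43rd integer pushes some class to 4, so 14·3 + 1 = 43.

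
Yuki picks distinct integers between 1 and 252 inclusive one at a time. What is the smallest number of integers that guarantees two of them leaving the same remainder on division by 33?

34

By pigeonhole, the 33 residue classes mod 33 are the pigeonholes.
With 33 integers one could put 1 in each residue class and have no class reach 2.
The 34th integer pushes some class to 2, so 33·1 + 1 = 34.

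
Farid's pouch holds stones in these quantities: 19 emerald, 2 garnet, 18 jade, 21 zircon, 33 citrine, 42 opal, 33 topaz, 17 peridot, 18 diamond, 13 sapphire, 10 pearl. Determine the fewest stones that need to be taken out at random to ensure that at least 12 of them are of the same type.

An adversary could hand out at most 11 stones per type (garnet, pearl run out sooner): 11 + 2 + 11 + 11 + 11 + 11 + 11 + 11 + 11 + 11 + 10 = 111 stones and still no type has 12.
One more stone lands in a type already at 11, so 112 draws are enough and 111 are not.

112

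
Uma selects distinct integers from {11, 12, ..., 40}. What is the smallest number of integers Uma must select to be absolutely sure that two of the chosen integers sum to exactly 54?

A set avoiding the sum 54 can contain at most one of each pair {x, 54−x}, plus the 4 elements whose complement lies outside the range or equal to its own complement.
The integers 11, …, 27 (17 of them) are such a set: any two sum to at least 11+12 = 23 and at most 26+27 = 53 < 54.
Pigeonhole: any 18th integer completes one of the 13 pairs, so 18 choices force a sum of 54.

18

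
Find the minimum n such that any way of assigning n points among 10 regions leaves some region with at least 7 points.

61

With 60 points one could put exactly 6 in each of the 10 regions, and no region would reach 7.
One more point must land in a region that already has 6, giving it 7.
So 10 × 6 + 1 = 61 points are required.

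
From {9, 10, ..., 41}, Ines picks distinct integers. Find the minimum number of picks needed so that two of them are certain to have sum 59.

A set avoiding the sum 59 can contain at most one of each pair {x, 59−x}, plus the 9 elements whose complement lies outside the range.
The integers 9, …, 29 (21 of them) are such a set: any two sum to at least 9+10 = 19 and at most 28+29 = 57 < 59.
Any 22nd integer completes one of the 12 pairs, so 22 choices force a sum of 59.

22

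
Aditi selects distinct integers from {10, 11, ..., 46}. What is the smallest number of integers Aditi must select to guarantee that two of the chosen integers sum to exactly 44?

26

Group the elements by complementary pair {x, 44−x}: {10,34}, {11,33}, {12,32}, …, giving 12 two-element pairs, the single value 22 (it cannot pair with itself since the integers are distinct), and 12 integers whose partner 44−x falls outside [10,46].
Treating each of those 25 groups as a pigeonhole, one can pick one integer per group — 25 integers — with no two summing to 44.
The 26th integer lands in an occupied pair, forcing a sum of 44.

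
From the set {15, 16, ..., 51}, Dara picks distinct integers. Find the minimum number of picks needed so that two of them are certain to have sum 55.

Group the elements by complementary pair {x, 55−x}: {15,40}, {16,39}, {17,38}, …, giving 13 two-element pairs and 11 integers whose partner 55−x falls outside [15,51].
Treating each of those 24 groups as a pigeonhole, one can pick one integer per group — 24 integers — with no two summing to 55.
The 25th integer lands in an occupied pair, forcing a sum of 55.

25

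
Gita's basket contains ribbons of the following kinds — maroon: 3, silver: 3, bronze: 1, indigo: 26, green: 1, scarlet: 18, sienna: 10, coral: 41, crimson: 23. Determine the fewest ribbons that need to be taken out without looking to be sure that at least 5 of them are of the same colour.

29

An adversary could hand out at most 4 ribbons per colour (4 colours run out sooner): 3 + 3 + 1 + 4 + 1 + 4 + 4 + 4 + 4 = 28 ribbons and still no colour has 5.
One more ribbon lands in a colour already at 4, so 29 draws are enough and 28 are not.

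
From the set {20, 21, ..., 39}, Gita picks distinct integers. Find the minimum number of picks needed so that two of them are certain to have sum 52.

Two chosen integers sum to 52 exactly when both halves of some pair {x, 52−x} with 20 ≤ x ≤ 52−x ≤ 32 are chosen — 6 such pairs.
The remaining 8 elements (those with no distinct partner in range) can never complete a 52-sum, so the worst case takes all of them and one from each pair: 8 + 6 = 14.
The 15th integer has to be the second member of some pair, so 14 + 1 = 15.

15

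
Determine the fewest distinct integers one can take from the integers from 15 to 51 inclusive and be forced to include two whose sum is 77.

Two chosen integers sum to 77 exactly when both halves of some pair {x, 77−x} with 26 ≤ x ≤ 77−x ≤ 51 are chosen — 13 such pairs.
The remaining 11 elements (those with no distinct partner in range) can never complete a 77-sum, so the worst case takes all of them and one from each pair: 11 + 13 = 24.
The 25th integer has to be the second member of some pair, so 24 + 1 = 25.

25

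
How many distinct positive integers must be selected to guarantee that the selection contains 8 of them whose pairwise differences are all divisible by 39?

274

Integers whose pairwise differences are multiples of 39 are exactly those sharing a remainder mod 39. The 39 residue classes mod 39 are the pigeonholes.
With 273 integers one could put 7 in each residue class and have no class reach 8.
The 274th integer pushes some class to 8, so 39·7 + 1 = 274.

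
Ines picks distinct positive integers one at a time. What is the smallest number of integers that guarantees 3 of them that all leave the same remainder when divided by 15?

By pigeonhole, the 15 residue classes mod 15 are the pigeonholes.
With 30 integers one could put 2 in each residue class and have no class reach 3.
The 31st integer pushes some class to 3, so 15·2 + 1 = 31.

31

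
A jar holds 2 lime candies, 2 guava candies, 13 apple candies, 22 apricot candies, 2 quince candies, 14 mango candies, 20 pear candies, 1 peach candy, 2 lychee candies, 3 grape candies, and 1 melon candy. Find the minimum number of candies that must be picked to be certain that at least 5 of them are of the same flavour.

An adversary could hand out at most 4 candies per flavour (7 flavours run out sooner): 2 + 2 + 4 + 4 + 2 + 4 + 4 + 1 + 2 + 3 + 1 = 29 candies and still no flavour has 5.
One more candy lands in a flavour already at 4, so 30 draws are enough and 29 are not.

30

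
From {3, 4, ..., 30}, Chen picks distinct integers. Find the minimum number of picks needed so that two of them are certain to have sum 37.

A set avoiding the sum 37 can contain at most one of each pair {x, 37−x}, plus the 4 elements whose complement lies outside the range.
The integers 3, …, 18 (16 of them) are such a set: any two sum to at least 3+4 = 7 and at most 17+18 = 35 < 37.
Any 17th integer completes one of the 12 pairs, so 17 choices force a sum of 37.

17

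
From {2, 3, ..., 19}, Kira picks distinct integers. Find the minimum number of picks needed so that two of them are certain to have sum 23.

A set avoiding the sum 23 can contain at most one of each pair {x, 23−x}, plus the 2 elements whose complement lies outside the range.
The integers 2, …, 11 (10 of them) are such a set: any two sum to at least 2+3 = 5 and at most 10+11 = 21 < 23.
Any 11th integer completes one of the 8 pairs, so 11 choices force a sum of 23.

11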